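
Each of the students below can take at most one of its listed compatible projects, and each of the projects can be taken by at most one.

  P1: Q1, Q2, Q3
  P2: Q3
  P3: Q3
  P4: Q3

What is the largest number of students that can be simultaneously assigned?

Unit-capacity flow: source→left, listed edges, right→sink; max matching = max flow.
Augmenting path P1→Q1 (+1); matched 1.
Augmenting path P2→Q3 (+1); matched 2.
No augmenting path remains; maximum matching = 2.
König certificate: {P1, Q3} is a vertex cover of size 2 (every listed pair touches it), so no matching can be larger.

2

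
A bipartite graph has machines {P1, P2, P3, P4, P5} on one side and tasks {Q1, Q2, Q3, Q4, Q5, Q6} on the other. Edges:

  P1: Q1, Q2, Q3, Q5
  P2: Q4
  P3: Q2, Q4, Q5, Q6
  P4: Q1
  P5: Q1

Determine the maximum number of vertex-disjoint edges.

Unit-capacity flow: source→left, listed edges, right→sink; max matching = max flow.
Augmenting path P1→Q1 (+1); matched 1.
Augmenting path P2→Q4 (+1); matched 2.
Augmenting path P3→Q2 (+1); matched 3.
Augmenting path P4→Q1→P1→Q3 (+1); matched 4.
No augmenting path remains; maximum matching = 4.
König certificate: {P1, P2, P3, Q1} is a vertex cover of size 4 (every listed pair touches it), so no matching can be larger.

4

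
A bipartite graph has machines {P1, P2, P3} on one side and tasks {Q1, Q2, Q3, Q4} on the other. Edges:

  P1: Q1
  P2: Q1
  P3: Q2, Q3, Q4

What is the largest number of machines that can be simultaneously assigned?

2

Unit-capacity flow: source→left, listed edges, right→sink; max matching = max flow.
Augmenting path P1→Q1 (+1); matched 1.
Augmenting path P3→Q2 (+1); matched 2.
No augmenting path remains; maximum matching = 2.
König certificate: {P3, Q1} is a vertex cover of size 2 (every listed pair touches it), so no matching can be larger.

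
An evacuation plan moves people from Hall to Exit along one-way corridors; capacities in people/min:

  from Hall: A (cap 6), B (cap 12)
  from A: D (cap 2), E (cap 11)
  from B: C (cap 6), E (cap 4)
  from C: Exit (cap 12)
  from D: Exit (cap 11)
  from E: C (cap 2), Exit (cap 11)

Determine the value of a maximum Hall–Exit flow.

Augment Hall→A→D→Exit: bottleneck 2, flow now 2.
Augment Hall→A→E→Exit: bottleneck 4, flow now 6.
Augment Hall→B→C→Exit: bottleneck 6, flow now 12.
Augment Hall→B→E→Exit: bottleneck 4, flow now 16.
No augmenting path remains; maximum flow = 16.
In the residual graph, reachable from Hall: {Hall, B}.
Min-cut edges: Hall→A (6), B→C (6), B→E (4); capacity 6 + 6 + 4 = 16.
This cut is saturated, so no flow can exceed 16.

16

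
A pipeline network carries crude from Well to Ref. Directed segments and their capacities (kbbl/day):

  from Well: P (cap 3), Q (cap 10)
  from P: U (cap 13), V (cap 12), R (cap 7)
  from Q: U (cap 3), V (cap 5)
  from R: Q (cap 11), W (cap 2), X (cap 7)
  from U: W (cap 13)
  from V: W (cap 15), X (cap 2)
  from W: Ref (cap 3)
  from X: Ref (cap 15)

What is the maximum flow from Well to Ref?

Augment Well→P→R→W→Ref: bottleneck 2, flow now 2.
Augment Well→P→R→X→Ref: bottleneck 1, flow now 3.
Augment Well→Q→U→W→Ref: bottleneck 1, flow now 4.
Augment Well→Q→V→X→Ref: bottleneck 2, flow now 6.
Augment Well→Q→U→W→R→X→Ref: bottleneck 2, flow now 8. (uses reverse residual edge)
No augmenting path remains; maximum flow = 8.
In the residual graph, reachable from Well: {Well, Q, U, V, W}.
Min-cut edges: Well→P (3), V→X (2), W→Ref (3); capacity 3 + 2 + 3 = 8.
This cut is saturated, so no flow can exceed 8.

8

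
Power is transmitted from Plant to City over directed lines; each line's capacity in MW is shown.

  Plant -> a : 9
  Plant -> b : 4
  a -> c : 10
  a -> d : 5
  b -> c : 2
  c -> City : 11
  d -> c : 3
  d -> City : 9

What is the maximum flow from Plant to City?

Augment Plant→a→c→City: bottleneck 9, flow now 9.
Augment Plant→b→c→City: bottleneck 2, flow now 11.
No augmenting path remains; maximum flow = 11.
In the residual graph, reachable from Plant: {Plant, b}.
Min-cut edges: Plant→a (9), b→c (2); capacity 9 + 2 = 11.
This cut is saturated, so no flow can exceed 11.

11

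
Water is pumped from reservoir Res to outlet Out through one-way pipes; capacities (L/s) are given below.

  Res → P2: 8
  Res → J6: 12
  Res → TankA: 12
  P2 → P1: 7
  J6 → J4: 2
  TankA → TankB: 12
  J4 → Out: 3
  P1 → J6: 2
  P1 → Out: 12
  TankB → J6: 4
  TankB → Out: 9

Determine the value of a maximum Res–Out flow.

Augment Res→P2→P1→Out: bottleneck 7, flow now 7.
Augment Res→J6→J4→Out: bottleneck 2, flow now 9.
Augment Res→TankA→TankB→Out: bottleneck 9, flow now 18.
No augmenting path remains; maximum flow = 18.
In the residual graph, reachable from Res: {Res, P2, J6, TankA, TankB}.
Min-cut edges: P2→P1 (7), J6→J4 (2), TankB→Out (9); capacity 7 + 2 + 9 = 18.
This cut is saturated, so no flow can exceed 18.

18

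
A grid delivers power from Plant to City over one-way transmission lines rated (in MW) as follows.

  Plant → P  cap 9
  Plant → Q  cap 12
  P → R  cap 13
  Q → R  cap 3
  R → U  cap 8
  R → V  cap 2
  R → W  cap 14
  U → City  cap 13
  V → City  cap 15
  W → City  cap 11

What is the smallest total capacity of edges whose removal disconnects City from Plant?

12

Augment Plant→P→R→U→City: bottleneck 8, flow now 8.
Augment Plant→P→R→V→City: bottleneck 1, flow now 9.
Augment Plant→Q→R→V→City: bottleneck 1, flow now 10.
Augment Plant→Q→R→W→City: bottleneck 2, flow now 12.
No augmenting path remains; maximum flow = 12.
By max-flow min-cut, the minimum cut capacity equals the max flow.
In the residual graph, reachable from Plant: {Plant, Q}.
Min-cut edges: Plant→P (9), Q→R (3); capacity 9 + 3 = 12.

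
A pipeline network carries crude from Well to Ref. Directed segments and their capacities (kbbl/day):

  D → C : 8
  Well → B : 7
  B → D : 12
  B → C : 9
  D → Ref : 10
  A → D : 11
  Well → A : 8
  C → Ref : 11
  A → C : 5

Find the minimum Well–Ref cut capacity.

15

Augment Well→A→C→Ref: bottleneck 5, flow now 5.
Augment Well→A→D→Ref: bottleneck 3, flow now 8.
Augment Well→B→C→Ref: bottleneck 6, flow now 14.
Augment Well→B→D→Ref: bottleneck 1, flow now 15.
No augmenting path remains; maximum flow = 15.
By max-flow min-cut, the minimum cut capacity equals the max flow.
In the residual graph, reachable from Well: {Well}.
Min-cut edges: Well→A (8), Well→B (7); capacity 8 + 7 = 15.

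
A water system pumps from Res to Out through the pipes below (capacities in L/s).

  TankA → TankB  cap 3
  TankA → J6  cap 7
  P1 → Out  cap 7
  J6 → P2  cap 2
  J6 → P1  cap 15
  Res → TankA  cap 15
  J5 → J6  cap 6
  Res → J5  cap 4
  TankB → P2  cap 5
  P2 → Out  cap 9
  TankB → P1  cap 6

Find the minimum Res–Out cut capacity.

12

Augment Res→J5→J6→P1→Out: bottleneck 4, flow now 4.
Augment Res→TankA→J6→P1→Out: bottleneck 3, flow now 7.
Augment Res→TankA→J6→P2→Out: bottleneck 2, flow now 9.
Augment Res→TankA→TankB→P2→Out: bottleneck 3, flow now 12.
No augmenting path remains; maximum flow = 12.
By max-flow min-cut, the minimum cut capacity equals the max flow.
In the residual graph, reachable from Res: {Res, J5, TankA, J6, P1}.
Min-cut edges: TankA→TankB (3), J6→P2 (2), P1→Out (7); capacity 3 + 2 + 7 = 12.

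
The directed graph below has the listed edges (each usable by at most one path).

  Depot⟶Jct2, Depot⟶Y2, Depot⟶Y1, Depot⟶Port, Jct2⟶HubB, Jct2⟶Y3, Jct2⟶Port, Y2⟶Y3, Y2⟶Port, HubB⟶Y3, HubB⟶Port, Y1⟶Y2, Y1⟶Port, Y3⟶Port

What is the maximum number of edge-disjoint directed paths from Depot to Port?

Assign every edge capacity 1; by Menger, the answer equals the max flow.
Path Depot→Port (+1); total 1.
Path Depot→Jct2→Port (+1); total 2.
Path Depot→Y2→Port (+1); total 3.
Path Depot→Y1→Port (+1); total 4.
No residual Depot→Port path; max flow = 4.
Certifying cut of size 4: {Depot→Jct2, Depot→Port, Depot→Y1, Depot→Y2}.

4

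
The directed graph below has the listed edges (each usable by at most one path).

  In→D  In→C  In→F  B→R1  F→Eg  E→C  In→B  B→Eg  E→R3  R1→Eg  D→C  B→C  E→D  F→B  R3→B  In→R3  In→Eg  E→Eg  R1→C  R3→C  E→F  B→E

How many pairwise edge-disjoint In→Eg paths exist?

4

Assign every edge capacity 1; by Menger, the answer equals the max flow.
Path In→Eg (+1); total 1.
Path In→F→Eg (+1); total 2.
Path In→B→Eg (+1); total 3.
Path In→R3→B→E→Eg (+1); total 4.
No residual In→Eg path; max flow = 4.
Certifying cut of size 4: {In→B, In→Eg, In→F, In→R3}.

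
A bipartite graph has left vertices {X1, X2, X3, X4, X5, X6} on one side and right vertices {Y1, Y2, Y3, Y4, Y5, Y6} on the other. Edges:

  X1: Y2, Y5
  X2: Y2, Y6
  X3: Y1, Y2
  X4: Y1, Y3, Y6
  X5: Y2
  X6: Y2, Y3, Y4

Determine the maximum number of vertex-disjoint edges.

6

Unit-capacity flow: source→left, listed edges, right→sink; max matching = max flow.
Augmenting path X1→Y2 (+1); matched 1.
Augmenting path X2→Y6 (+1); matched 2.
Augmenting path X3→Y1 (+1); matched 3.
Augmenting path X4→Y3 (+1); matched 4.
Augmenting path X6→Y4 (+1); matched 5.
Augmenting path X5→Y2→X1→Y5 (+1); matched 6.
No augmenting path remains; maximum matching = 6.
König certificate: {X1, X2, X3, X4, X5, X6} is a vertex cover of size 6 (every listed pair touches it), so no matching can be larger.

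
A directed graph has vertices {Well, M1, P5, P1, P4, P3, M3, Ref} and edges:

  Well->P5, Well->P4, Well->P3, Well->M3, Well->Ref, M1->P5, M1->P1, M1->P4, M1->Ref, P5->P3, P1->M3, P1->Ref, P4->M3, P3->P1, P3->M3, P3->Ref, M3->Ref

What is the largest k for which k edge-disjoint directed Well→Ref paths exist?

4

Assign every edge capacity 1; by Menger, the answer equals the max flow.
Path Well→Ref (+1); total 1.
Path Well→P3→Ref (+1); total 2.
Path Well→M3→Ref (+1); total 3.
Path Well→P5→P3→P1→Ref (+1); total 4.
No residual Well→Ref path; max flow = 4.
Certifying cut of size 4: {M3→Ref, Well→P3, Well→P5, Well→Ref}.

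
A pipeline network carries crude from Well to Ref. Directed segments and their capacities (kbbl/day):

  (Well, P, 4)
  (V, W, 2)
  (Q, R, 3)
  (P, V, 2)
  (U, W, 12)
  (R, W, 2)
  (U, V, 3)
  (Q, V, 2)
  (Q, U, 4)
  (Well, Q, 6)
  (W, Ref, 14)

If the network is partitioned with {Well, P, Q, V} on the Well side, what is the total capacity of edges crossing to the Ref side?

9

Edges leaving {Well, P, Q, V}: Q→R (3), Q→U (4), V→W (2).
Cut capacity = 3 + 4 + 2 = 9.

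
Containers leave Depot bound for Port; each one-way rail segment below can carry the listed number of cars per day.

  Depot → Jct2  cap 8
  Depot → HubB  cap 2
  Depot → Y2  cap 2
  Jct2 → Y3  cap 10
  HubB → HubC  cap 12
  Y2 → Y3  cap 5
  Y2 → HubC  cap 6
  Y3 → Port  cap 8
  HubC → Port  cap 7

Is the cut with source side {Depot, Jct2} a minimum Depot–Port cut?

Given cut capacity: 2 + 2 + 10 = 14.
Augment Depot→Jct2→Y3→Port: bottleneck 8, flow now 8.
Augment Depot→HubB→HubC→Port: bottleneck 2, flow now 10.
Augment Depot→Y2→HubC→Port: bottleneck 2, flow now 12.
No augmenting path remains; maximum flow = 12.
In the residual graph, reachable from Depot: {Depot}.
Min-cut edges: Depot→Jct2 (8), Depot→HubB (2), Depot→Y2 (2); capacity 8 + 2 + 2 = 12.
Cut capacity 14 exceeds the max flow 12, so it is not minimum.

No — its capacity is 14, but the minimum cut has capacity 12.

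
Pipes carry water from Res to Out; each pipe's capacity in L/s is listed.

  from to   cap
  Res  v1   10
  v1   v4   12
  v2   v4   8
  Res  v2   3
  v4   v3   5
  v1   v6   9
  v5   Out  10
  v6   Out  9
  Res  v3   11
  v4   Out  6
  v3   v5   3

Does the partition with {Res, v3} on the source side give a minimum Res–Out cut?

Given cut capacity: 10 + 3 + 3 = 16.
Augment Res→v1→v4→Out: bottleneck 6, flow now 6.
Augment Res→v1→v6→Out: bottleneck 4, flow now 10.
Augment Res→v3→v5→Out: bottleneck 3, flow now 13.
Augment Res→v2→v4→v1→v6→Out: bottleneck 3, flow now 16. (uses reverse residual edge)
No augmenting path remains; maximum flow = 16.
Cut capacity 16 equals the max flow, so it is a minimum cut.

Yes — it is a minimum cut (capacity 16).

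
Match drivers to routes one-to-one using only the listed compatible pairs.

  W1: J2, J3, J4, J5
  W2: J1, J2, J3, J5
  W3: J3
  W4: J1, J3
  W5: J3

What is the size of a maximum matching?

4

Unit-capacity flow: source→left, listed edges, right→sink; max matching = max flow.
Augmenting path W1→J2 (+1); matched 1.
Augmenting path W2→J1 (+1); matched 2.
Augmenting path W3→J3 (+1); matched 3.
Augmenting path W4→J1→W2→J5 (+1); matched 4.
No augmenting path remains; maximum matching = 4.
König certificate: {W1, W2, W4, J3} is a vertex cover of size 4 (every listed pair touches it), so no matching can be larger.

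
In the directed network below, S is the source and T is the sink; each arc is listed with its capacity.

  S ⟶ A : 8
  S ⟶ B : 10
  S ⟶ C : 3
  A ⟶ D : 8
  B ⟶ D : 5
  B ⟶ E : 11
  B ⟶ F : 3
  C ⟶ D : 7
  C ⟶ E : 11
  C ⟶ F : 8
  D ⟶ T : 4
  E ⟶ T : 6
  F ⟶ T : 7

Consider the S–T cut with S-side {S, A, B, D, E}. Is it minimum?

Yes — it is a minimum cut (capacity 16).

Given cut capacity: 3 + 3 + 4 + 6 = 16.
Augment S→A→D→T: bottleneck 4, flow now 4.
Augment S→B→E→T: bottleneck 6, flow now 10.
Augment S→B→F→T: bottleneck 3, flow now 13.
Augment S→C→F→T: bottleneck 3, flow now 16.
No augmenting path remains; maximum flow = 16.
Cut capacity 16 equals the max flow, so it is a minimum cut.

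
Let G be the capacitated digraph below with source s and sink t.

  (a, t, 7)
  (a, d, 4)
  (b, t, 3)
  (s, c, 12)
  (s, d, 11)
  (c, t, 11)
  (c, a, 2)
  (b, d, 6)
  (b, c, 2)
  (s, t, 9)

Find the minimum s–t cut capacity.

21

Augment s→t: bottleneck 9, flow now 9.
Augment s→c→t: bottleneck 11, flow now 20.
Augment s→c→a→t: bottleneck 1, flow now 21.
No augmenting path remains; maximum flow = 21.
By max-flow min-cut, the minimum cut capacity equals the max flow.
In the residual graph, reachable from s: {s, d}.
Min-cut edges: s→c (12), s→t (9); capacity 12 + 9 = 21.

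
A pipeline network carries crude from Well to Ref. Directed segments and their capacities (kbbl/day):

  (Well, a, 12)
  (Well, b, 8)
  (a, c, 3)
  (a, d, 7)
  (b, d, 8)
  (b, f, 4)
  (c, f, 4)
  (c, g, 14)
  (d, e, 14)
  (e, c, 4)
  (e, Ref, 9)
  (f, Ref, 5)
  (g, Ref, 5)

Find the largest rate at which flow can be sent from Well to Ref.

Augment Well→b→f→Ref: bottleneck 4, flow now 4.
Augment Well→a→c→f→Ref: bottleneck 1, flow now 5.
Augment Well→a→c→g→Ref: bottleneck 2, flow now 7.
Augment Well→a→d→e→Ref: bottleneck 7, flow now 14.
Augment Well→b→d→e→Ref: bottleneck 2, flow now 16.
Augment Well→b→d→e→c→g→Ref: bottleneck 2, flow now 18.
No augmenting path remains; maximum flow = 18.
In the residual graph, reachable from Well: {Well, a}.
Min-cut edges: Well→b (8), a→c (3), a→d (7); capacity 8 + 3 + 7 = 18.
This cut is saturated, so no flow can exceed 18.

18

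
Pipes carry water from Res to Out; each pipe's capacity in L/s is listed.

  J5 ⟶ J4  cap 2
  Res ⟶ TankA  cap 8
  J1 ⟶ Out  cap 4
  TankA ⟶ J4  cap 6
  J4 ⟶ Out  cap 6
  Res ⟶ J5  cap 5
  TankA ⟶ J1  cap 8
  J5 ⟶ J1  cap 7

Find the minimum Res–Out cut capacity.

Augment Res→TankA→J4→Out: bottleneck 6, flow now 6.
Augment Res→TankA→J1→Out: bottleneck 2, flow now 8.
Augment Res→J5→J1→Out: bottleneck 2, flow now 10.
No augmenting path remains; maximum flow = 10.
By max-flow min-cut, the minimum cut capacity equals the max flow.
In the residual graph, reachable from Res: {Res, TankA, J5, J4, J1}.
Min-cut edges: J4→Out (6), J1→Out (4); capacity 6 + 4 = 10.

10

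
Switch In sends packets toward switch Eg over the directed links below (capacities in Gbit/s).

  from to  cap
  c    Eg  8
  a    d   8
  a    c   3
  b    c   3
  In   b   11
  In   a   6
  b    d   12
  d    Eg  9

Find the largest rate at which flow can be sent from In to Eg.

Augment In→a→c→Eg: bottleneck 3, flow now 3.
Augment In→a→d→Eg: bottleneck 3, flow now 6.
Augment In→b→c→Eg: bottleneck 3, flow now 9.
Augment In→b→d→Eg: bottleneck 6, flow now 15.
No augmenting path remains; maximum flow = 15.
In the residual graph, reachable from In: {In, a, b, d}.
Min-cut edges: a→c (3), b→c (3), d→Eg (9); capacity 3 + 3 + 9 = 15.
This cut is saturated, so no flow can exceed 15.

15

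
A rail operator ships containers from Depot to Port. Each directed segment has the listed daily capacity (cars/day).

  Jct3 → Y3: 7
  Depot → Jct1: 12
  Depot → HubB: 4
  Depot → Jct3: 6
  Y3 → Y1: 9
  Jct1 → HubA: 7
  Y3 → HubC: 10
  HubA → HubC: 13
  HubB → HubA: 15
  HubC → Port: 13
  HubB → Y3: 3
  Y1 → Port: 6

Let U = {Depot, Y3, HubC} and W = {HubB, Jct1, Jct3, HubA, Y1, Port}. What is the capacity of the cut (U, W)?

44

Edges leaving {Depot, Y3, HubC}: Depot→HubB (4), Depot→Jct1 (12), Depot→Jct3 (6), Y3→Y1 (9), HubC→Port (13).
Cut capacity = 4 + 12 + 6 + 9 + 13 = 44.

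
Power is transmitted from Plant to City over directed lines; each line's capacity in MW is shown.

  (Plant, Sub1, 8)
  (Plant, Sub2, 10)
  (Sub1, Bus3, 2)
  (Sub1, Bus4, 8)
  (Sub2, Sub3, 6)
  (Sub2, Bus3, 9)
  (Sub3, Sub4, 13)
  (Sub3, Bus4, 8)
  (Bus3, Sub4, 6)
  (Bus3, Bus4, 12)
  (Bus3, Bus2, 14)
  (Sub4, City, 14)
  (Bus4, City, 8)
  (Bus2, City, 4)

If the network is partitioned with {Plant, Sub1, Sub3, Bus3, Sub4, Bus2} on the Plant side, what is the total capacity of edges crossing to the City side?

56

Edges leaving {Plant, Sub1, Sub3, Bus3, Sub4, Bus2}: Plant→Sub2 (10), Sub1→Bus4 (8), Sub3→Bus4 (8), Bus3→Bus4 (12), Sub4→City (14), Bus2→City (4).
Cut capacity = 10 + 8 + 8 + 12 + 14 + 4 = 56.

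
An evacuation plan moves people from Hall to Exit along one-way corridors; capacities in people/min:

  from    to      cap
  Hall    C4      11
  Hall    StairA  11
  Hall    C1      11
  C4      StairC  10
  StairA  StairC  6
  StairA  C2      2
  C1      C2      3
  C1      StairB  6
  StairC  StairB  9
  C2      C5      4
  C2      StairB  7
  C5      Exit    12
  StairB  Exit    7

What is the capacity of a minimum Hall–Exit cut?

Augment Hall→C1→StairB→Exit: bottleneck 6, flow now 6.
Augment Hall→C4→StairC→StairB→Exit: bottleneck 1, flow now 7.
Augment Hall→StairA→C2→C5→Exit: bottleneck 2, flow now 9.
Augment Hall→C1→C2→C5→Exit: bottleneck 2, flow now 11.
No augmenting path remains; maximum flow = 11.
By max-flow min-cut, the minimum cut capacity equals the max flow.
In the residual graph, reachable from Hall: {Hall, C4, StairA, C1, StairC, C2, StairB}.
Min-cut edges: C2→C5 (4), StairB→Exit (7); capacity 4 + 7 = 11.

11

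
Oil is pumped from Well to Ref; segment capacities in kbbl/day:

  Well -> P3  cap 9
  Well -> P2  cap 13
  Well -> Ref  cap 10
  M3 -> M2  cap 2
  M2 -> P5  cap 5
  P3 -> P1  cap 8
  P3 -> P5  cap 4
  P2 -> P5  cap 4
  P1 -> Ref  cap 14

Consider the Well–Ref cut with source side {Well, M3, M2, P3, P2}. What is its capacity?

Edges leaving {Well, M3, M2, P3, P2}: Well→Ref (10), M2→P5 (5), P3→P1 (8), P3→P5 (4), P2→P5 (4).
Cut capacity = 10 + 5 + 8 + 4 + 4 = 31.

31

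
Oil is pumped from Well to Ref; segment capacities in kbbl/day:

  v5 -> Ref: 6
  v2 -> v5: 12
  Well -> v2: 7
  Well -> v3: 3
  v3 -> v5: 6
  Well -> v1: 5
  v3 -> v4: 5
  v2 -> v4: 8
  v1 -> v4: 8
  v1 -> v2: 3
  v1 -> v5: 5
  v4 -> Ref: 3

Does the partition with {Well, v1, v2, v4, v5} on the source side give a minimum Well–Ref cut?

Given cut capacity: 3 + 3 + 6 = 12.
Augment Well→v1→v4→Ref: bottleneck 3, flow now 3.
Augment Well→v1→v5→Ref: bottleneck 2, flow now 5.
Augment Well→v2→v5→Ref: bottleneck 4, flow now 9.
No augmenting path remains; maximum flow = 9.
In the residual graph, reachable from Well: {Well, v1, v2, v3, v4, v5}.
Min-cut edges: v4→Ref (3), v5→Ref (6); capacity 3 + 6 = 9.
Cut capacity 12 exceeds the max flow 9, so it is not minimum.

No — its capacity is 12, but the minimum cut has capacity 9.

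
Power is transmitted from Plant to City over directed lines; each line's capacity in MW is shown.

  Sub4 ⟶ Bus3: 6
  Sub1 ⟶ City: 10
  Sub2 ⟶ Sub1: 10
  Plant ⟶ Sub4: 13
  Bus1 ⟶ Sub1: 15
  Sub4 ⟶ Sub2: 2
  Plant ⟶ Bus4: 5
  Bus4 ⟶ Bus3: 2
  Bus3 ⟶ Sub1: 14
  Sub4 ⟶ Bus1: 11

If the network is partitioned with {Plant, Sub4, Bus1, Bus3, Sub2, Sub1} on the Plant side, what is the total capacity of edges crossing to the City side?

15

Edges leaving {Plant, Sub4, Bus1, Bus3, Sub2, Sub1}: Plant→Bus4 (5), Sub1→City (10).
Cut capacity = 5 + 10 = 15.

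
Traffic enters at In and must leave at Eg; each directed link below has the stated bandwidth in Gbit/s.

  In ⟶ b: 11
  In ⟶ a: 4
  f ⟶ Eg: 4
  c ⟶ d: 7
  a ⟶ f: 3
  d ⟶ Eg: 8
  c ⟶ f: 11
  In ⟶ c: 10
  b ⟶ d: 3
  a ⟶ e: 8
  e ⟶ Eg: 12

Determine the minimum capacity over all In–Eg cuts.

Augment In→a→e→Eg: bottleneck 4, flow now 4.
Augment In→b→d→Eg: bottleneck 3, flow now 7.
Augment In→c→d→Eg: bottleneck 5, flow now 12.
Augment In→c→f→Eg: bottleneck 4, flow now 16.
No augmenting path remains; maximum flow = 16.
By max-flow min-cut, the minimum cut capacity equals the max flow.
In the residual graph, reachable from In: {In, b, c, d, f}.
Min-cut edges: In→a (4), d→Eg (8), f→Eg (4); capacity 4 + 8 + 4 = 16.

16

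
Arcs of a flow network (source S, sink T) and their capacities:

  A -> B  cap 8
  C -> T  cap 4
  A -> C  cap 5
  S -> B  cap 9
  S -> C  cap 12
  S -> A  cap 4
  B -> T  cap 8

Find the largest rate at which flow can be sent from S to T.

12

Augment S→B→T: bottleneck 8, flow now 8.
Augment S→C→T: bottleneck 4, flow now 12.
No augmenting path remains; maximum flow = 12.
In the residual graph, reachable from S: {S, A, B, C}.
Min-cut edges: B→T (8), C→T (4); capacity 8 + 4 = 12.
This cut is saturated, so no flow can exceed 12.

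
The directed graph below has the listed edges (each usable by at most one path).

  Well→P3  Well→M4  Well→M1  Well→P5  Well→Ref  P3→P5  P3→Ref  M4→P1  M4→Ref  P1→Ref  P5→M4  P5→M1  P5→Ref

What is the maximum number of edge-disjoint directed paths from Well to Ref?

Assign every edge capacity 1; by Menger, the answer equals the max flow.
Path Well→Ref (+1); total 1.
Path Well→P3→Ref (+1); total 2.
Path Well→M4→Ref (+1); total 3.
Path Well→P5→Ref (+1); total 4.
No residual Well→Ref path; max flow = 4.
Certifying cut of size 4: {Well→M4, Well→P3, Well→P5, Well→Ref}.

4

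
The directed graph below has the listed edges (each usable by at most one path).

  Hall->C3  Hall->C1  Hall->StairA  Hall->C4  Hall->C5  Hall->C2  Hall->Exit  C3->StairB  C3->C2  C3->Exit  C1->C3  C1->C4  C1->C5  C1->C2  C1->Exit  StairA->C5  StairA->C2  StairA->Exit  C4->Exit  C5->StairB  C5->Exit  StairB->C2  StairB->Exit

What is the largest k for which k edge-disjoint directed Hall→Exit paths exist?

6

Assign every edge capacity 1; by Menger, the answer equals the max flow.
Path Hall→Exit (+1); total 1.
Path Hall→C3→Exit (+1); total 2.
Path Hall→C1→Exit (+1); total 3.
Path Hall→StairA→Exit (+1); total 4.
Path Hall→C4→Exit (+1); total 5.
Path Hall→C5→Exit (+1); total 6.
No residual Hall→Exit path; max flow = 6.
Certifying cut of size 6: {Hall→C1, Hall→C3, Hall→C4, Hall→C5, Hall→Exit, Hall→StairA}.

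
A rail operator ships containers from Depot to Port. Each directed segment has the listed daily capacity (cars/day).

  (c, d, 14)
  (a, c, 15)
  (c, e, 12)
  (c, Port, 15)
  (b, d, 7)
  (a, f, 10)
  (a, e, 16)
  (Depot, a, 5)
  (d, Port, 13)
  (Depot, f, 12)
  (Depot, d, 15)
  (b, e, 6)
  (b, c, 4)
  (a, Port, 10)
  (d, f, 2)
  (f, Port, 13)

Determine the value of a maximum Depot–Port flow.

Augment Depot→a→Port: bottleneck 5, flow now 5.
Augment Depot→d→Port: bottleneck 13, flow now 18.
Augment Depot→f→Port: bottleneck 12, flow now 30.
Augment Depot→d→f→Port: bottleneck 1, flow now 31.
No augmenting path remains; maximum flow = 31.
In the residual graph, reachable from Depot: {Depot, d, f}.
Min-cut edges: Depot→a (5), d→Port (13), f→Port (13); capacity 5 + 13 + 13 = 31.
This cut is saturated, so no flow can exceed 31.

31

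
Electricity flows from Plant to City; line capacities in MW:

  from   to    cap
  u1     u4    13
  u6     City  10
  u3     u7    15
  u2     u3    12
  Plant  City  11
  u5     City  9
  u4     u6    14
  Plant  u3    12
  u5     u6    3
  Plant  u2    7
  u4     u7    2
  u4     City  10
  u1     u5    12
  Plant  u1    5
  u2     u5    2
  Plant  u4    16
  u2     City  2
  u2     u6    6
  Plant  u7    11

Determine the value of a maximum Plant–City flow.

Augment Plant→City: bottleneck 11, flow now 11.
Augment Plant→u2→City: bottleneck 2, flow now 13.
Augment Plant→u4→City: bottleneck 10, flow now 23.
Augment Plant→u1→u5→City: bottleneck 5, flow now 28.
Augment Plant→u2→u5→City: bottleneck 2, flow now 30.
Augment Plant→u2→u6→City: bottleneck 3, flow now 33.
Augment Plant→u4→u6→City: bottleneck 6, flow now 39.
No augmenting path remains; maximum flow = 39.
In the residual graph, reachable from Plant: {Plant, u3, u7}.
Min-cut edges: Plant→u1 (5), Plant→u2 (7), Plant→u4 (16), Plant→City (11); capacity 5 + 7 + 16 + 11 = 39.
This cut is saturated, so no flow can exceed 39.

39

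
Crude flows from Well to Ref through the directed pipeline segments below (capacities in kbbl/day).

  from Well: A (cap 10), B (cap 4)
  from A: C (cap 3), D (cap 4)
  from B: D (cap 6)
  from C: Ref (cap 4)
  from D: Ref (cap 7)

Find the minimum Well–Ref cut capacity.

Augment Well→A→C→Ref: bottleneck 3, flow now 3.
Augment Well→A→D→Ref: bottleneck 4, flow now 7.
Augment Well→B→D→Ref: bottleneck 3, flow now 10.
No augmenting path remains; maximum flow = 10.
By max-flow min-cut, the minimum cut capacity equals the max flow.
In the residual graph, reachable from Well: {Well, A, B, D}.
Min-cut edges: A→C (3), D→Ref (7); capacity 3 + 7 = 10.

10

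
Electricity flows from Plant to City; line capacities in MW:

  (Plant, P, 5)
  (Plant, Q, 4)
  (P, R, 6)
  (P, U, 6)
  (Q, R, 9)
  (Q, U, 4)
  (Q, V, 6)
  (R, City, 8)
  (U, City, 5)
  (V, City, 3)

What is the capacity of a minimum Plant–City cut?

9

Augment Plant→P→R→City: bottleneck 5, flow now 5.
Augment Plant→Q→R→City: bottleneck 3, flow now 8.
Augment Plant→Q→U→City: bottleneck 1, flow now 9.
No augmenting path remains; maximum flow = 9.
By max-flow min-cut, the minimum cut capacity equals the max flow.
In the residual graph, reachable from Plant: {Plant}.
Min-cut edges: Plant→P (5), Plant→Q (4); capacity 5 + 4 = 9.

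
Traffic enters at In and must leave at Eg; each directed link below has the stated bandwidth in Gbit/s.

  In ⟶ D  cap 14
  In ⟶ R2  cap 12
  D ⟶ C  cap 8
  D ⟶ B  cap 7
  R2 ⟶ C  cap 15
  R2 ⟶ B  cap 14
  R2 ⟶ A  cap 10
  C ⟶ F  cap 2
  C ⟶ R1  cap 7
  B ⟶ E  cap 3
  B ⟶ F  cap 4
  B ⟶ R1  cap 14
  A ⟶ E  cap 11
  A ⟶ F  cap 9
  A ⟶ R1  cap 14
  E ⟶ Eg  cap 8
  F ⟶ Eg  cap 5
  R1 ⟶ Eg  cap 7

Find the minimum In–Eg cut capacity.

Augment In→D→C→F→Eg: bottleneck 2, flow now 2.
Augment In→D→C→R1→Eg: bottleneck 6, flow now 8.
Augment In→D→B→E→Eg: bottleneck 3, flow now 11.
Augment In→D→B→F→Eg: bottleneck 3, flow now 14.
Augment In→R2→C→R1→Eg: bottleneck 1, flow now 15.
Augment In→R2→A→E→Eg: bottleneck 5, flow now 20.
No augmenting path remains; maximum flow = 20.
By max-flow min-cut, the minimum cut capacity equals the max flow.
In the residual graph, reachable from In: {In, D, R2, C, B, A, E, F, R1}.
Min-cut edges: E→Eg (8), F→Eg (5), R1→Eg (7); capacity 8 + 5 + 7 = 20.

20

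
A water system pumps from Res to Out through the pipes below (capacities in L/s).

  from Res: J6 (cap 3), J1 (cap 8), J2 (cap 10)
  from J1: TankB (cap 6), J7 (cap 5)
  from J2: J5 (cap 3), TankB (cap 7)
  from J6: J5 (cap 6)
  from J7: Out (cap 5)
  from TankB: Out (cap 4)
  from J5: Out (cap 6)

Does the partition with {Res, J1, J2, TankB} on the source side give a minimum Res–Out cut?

Yes — it is a minimum cut (capacity 15).

Given cut capacity: 3 + 5 + 3 + 4 = 15.
Augment Res→J1→J7→Out: bottleneck 5, flow now 5.
Augment Res→J1→TankB→Out: bottleneck 3, flow now 8.
Augment Res→J2→TankB→Out: bottleneck 1, flow now 9.
Augment Res→J2→J5→Out: bottleneck 3, flow now 12.
Augment Res→J6→J5→Out: bottleneck 3, flow now 15.
No augmenting path remains; maximum flow = 15.
Cut capacity 15 equals the max flow, so it is a minimum cut.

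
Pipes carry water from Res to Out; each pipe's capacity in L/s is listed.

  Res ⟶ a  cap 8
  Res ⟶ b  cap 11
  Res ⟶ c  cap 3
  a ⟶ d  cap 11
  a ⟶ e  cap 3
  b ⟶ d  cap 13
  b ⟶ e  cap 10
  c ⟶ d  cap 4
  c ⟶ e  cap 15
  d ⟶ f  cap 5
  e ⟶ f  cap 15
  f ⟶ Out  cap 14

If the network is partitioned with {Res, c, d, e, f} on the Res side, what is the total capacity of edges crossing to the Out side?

Edges leaving {Res, c, d, e, f}: Res→a (8), Res→b (11), f→Out (14).
Cut capacity = 8 + 11 + 14 = 33.

33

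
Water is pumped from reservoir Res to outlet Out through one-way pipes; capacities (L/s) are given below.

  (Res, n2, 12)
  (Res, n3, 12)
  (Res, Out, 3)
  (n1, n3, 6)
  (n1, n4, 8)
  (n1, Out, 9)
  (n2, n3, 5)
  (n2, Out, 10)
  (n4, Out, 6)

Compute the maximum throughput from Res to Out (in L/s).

13

Augment Res→Out: bottleneck 3, flow now 3.
Augment Res→n2→Out: bottleneck 10, flow now 13.
No augmenting path remains; maximum flow = 13.
In the residual graph, reachable from Res: {Res, n2, n3}.
Min-cut edges: Res→Out (3), n2→Out (10); capacity 3 + 10 = 13.
This cut is saturated, so no flow can exceed 13.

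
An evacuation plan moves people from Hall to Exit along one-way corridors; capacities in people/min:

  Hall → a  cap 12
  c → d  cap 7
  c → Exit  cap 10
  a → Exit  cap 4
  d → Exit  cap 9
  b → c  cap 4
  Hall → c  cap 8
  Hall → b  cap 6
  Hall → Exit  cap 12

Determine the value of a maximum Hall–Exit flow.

28

Augment Hall→Exit: bottleneck 12, flow now 12.
Augment Hall→a→Exit: bottleneck 4, flow now 16.
Augment Hall→c→Exit: bottleneck 8, flow now 24.
Augment Hall→b→c→Exit: bottleneck 2, flow now 26.
Augment Hall→b→c→d→Exit: bottleneck 2, flow now 28.
No augmenting path remains; maximum flow = 28.
In the residual graph, reachable from Hall: {Hall, a, b}.
Min-cut edges: Hall→c (8), Hall→Exit (12), a→Exit (4), b→c (4); capacity 8 + 12 + 4 + 4 = 28.
This cut is saturated, so no flow can exceed 28.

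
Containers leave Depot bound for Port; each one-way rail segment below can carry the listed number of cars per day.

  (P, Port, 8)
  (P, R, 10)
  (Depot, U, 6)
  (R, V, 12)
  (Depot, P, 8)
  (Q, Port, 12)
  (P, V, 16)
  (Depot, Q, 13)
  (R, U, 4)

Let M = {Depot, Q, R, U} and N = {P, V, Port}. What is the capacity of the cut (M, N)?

Edges leaving {Depot, Q, R, U}: Depot→P (8), Q→Port (12), R→V (12).
Cut capacity = 8 + 12 + 12 = 32.

32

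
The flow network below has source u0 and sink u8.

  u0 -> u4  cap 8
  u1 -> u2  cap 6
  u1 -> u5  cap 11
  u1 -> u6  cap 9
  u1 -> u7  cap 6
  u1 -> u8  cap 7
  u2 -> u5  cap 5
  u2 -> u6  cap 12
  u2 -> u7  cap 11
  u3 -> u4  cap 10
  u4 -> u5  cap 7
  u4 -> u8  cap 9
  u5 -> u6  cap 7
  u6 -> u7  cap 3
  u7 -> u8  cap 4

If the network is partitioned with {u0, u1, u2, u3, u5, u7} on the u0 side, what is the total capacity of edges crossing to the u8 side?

57

Edges leaving {u0, u1, u2, u3, u5, u7}: u0→u4 (8), u1→u6 (9), u1→u8 (7), u2→u6 (12), u3→u4 (10), u5→u6 (7), u7→u8 (4).
Cut capacity = 8 + 9 + 7 + 12 + 10 + 7 + 4 = 57.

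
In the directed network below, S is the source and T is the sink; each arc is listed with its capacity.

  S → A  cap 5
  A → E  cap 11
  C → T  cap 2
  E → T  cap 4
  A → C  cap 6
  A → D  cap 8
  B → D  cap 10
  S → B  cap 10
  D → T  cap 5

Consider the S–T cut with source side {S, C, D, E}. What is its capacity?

26

Edges leaving {S, C, D, E}: S→A (5), S→B (10), C→T (2), D→T (5), E→T (4).
Cut capacity = 5 + 10 + 2 + 5 + 4 = 26.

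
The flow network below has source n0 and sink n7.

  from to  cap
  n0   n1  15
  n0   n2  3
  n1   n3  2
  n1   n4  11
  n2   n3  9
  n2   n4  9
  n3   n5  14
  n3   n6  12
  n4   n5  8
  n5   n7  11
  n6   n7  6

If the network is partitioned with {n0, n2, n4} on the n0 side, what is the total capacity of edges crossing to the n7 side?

32

Edges leaving {n0, n2, n4}: n0→n1 (15), n2→n3 (9), n4→n5 (8).
Cut capacity = 15 + 9 + 8 = 32.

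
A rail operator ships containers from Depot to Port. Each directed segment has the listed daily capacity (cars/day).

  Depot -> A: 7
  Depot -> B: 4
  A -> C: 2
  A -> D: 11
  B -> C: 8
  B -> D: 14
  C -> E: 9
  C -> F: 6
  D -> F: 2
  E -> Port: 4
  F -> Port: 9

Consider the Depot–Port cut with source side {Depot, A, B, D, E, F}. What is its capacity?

23

Edges leaving {Depot, A, B, D, E, F}: A→C (2), B→C (8), E→Port (4), F→Port (9).
Cut capacity = 2 + 8 + 4 + 9 = 23.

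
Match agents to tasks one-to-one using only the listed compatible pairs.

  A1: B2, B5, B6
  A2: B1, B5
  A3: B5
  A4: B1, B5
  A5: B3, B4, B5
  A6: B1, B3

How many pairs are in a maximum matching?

Unit-capacity flow: source→left, listed edges, right→sink; max matching = max flow.
Augmenting path A1→B2 (+1); matched 1.
Augmenting path A2→B1 (+1); matched 2.
Augmenting path A3→B5 (+1); matched 3.
Augmenting path A5→B3 (+1); matched 4.
Augmenting path A6→B3→A5→B4 (+1); matched 5.
No augmenting path remains; maximum matching = 5.
König certificate: {A1, A5, A6, B1, B5} is a vertex cover of size 5 (every listed pair touches it), so no matching can be larger.

5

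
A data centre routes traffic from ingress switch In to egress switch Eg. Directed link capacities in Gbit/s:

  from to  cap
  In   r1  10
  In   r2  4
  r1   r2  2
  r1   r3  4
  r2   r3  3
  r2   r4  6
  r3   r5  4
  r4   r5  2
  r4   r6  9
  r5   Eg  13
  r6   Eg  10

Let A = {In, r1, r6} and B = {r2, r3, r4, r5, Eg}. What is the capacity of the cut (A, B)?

Edges leaving {In, r1, r6}: In→r2 (4), r1→r2 (2), r1→r3 (4), r6→Eg (10).
Cut capacity = 4 + 2 + 4 + 10 = 20.

20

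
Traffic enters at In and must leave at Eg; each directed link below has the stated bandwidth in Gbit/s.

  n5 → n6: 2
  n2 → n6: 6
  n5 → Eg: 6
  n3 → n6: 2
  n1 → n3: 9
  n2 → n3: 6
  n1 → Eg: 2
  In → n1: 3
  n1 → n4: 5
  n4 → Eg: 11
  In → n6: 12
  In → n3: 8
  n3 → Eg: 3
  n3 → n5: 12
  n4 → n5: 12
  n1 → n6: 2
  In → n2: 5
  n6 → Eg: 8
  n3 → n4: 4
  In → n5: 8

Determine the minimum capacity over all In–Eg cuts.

24

Augment In→n1→Eg: bottleneck 2, flow now 2.
Augment In→n3→Eg: bottleneck 3, flow now 5.
Augment In→n5→Eg: bottleneck 6, flow now 11.
Augment In→n6→Eg: bottleneck 8, flow now 19.
Augment In→n1→n4→Eg: bottleneck 1, flow now 20.
Augment In→n3→n4→Eg: bottleneck 4, flow now 24.
No augmenting path remains; maximum flow = 24.
By max-flow min-cut, the minimum cut capacity equals the max flow.
In the residual graph, reachable from In: {In, n2, n3, n5, n6}.
Min-cut edges: In→n1 (3), n3→n4 (4), n3→Eg (3), n5→Eg (6), n6→Eg (8); capacity 3 + 4 + 3 + 6 + 8 = 24.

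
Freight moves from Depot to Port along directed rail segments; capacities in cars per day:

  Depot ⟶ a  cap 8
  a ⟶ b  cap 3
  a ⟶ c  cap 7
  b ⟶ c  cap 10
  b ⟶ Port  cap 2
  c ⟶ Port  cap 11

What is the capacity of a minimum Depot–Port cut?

Augment Depot→a→b→Port: bottleneck 2, flow now 2.
Augment Depot→a→c→Port: bottleneck 6, flow now 8.
No augmenting path remains; maximum flow = 8.
By max-flow min-cut, the minimum cut capacity equals the max flow.
In the residual graph, reachable from Depot: {Depot}.
Min-cut edges: Depot→a (8); capacity 8 = 8.

8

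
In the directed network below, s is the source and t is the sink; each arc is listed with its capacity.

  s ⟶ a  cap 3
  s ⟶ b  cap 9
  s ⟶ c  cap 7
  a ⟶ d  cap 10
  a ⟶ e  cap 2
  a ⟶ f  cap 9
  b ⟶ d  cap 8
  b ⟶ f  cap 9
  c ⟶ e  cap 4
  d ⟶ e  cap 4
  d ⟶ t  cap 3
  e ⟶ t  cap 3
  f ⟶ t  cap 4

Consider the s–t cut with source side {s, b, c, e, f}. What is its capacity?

Edges leaving {s, b, c, e, f}: s→a (3), b→d (8), e→t (3), f→t (4).
Cut capacity = 3 + 8 + 3 + 4 = 18.

18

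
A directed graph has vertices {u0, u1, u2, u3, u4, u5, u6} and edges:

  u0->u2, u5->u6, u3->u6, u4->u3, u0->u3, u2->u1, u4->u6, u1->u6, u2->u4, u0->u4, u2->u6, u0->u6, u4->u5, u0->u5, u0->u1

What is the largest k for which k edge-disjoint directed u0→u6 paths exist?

Assign every edge capacity 1; by Menger, the answer equals the max flow.
Path u0→u6 (+1); total 1.
Path u0→u1→u6 (+1); total 2.
Path u0→u2→u6 (+1); total 3.
Path u0→u3→u6 (+1); total 4.
Path u0→u4→u6 (+1); total 5.
Path u0→u5→u6 (+1); total 6.
No residual u0→u6 path; max flow = 6.
Certifying cut of size 6: {u0→u1, u0→u2, u0→u3, u0→u4, u0→u5, u0→u6}.

6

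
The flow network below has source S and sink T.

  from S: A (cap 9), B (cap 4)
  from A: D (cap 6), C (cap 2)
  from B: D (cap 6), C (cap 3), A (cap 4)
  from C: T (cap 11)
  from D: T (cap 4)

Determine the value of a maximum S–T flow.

Augment S→A→C→T: bottleneck 2, flow now 2.
Augment S→A→D→T: bottleneck 4, flow now 6.
Augment S→B→C→T: bottleneck 3, flow now 9.
No augmenting path remains; maximum flow = 9.
In the residual graph, reachable from S: {S, A, B, D}.
Min-cut edges: A→C (2), B→C (3), D→T (4); capacity 2 + 3 + 4 = 9.
This cut is saturated, so no flow can exceed 9.

9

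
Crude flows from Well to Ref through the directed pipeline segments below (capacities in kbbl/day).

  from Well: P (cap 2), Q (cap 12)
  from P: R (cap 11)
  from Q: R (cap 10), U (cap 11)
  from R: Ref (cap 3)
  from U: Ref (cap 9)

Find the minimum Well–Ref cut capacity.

12

Augment Well→P→R→Ref: bottleneck 2, flow now 2.
Augment Well→Q→R→Ref: bottleneck 1, flow now 3.
Augment Well→Q→U→Ref: bottleneck 9, flow now 12.
No augmenting path remains; maximum flow = 12.
By max-flow min-cut, the minimum cut capacity equals the max flow.
In the residual graph, reachable from Well: {Well, P, Q, R, U}.
Min-cut edges: R→Ref (3), U→Ref (9); capacity 3 + 9 = 12.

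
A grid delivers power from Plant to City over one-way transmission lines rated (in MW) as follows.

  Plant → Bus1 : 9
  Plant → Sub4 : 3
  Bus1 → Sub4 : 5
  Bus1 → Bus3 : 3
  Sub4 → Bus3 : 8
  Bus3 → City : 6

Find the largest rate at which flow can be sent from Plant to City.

6

Augment Plant→Bus1→Bus3→City: bottleneck 3, flow now 3.
Augment Plant→Sub4→Bus3→City: bottleneck 3, flow now 6.
No augmenting path remains; maximum flow = 6.
In the residual graph, reachable from Plant: {Plant, Bus1, Sub4, Bus3}.
Min-cut edges: Bus3→City (6); capacity 6 = 6.
This cut is saturated, so no flow can exceed 6.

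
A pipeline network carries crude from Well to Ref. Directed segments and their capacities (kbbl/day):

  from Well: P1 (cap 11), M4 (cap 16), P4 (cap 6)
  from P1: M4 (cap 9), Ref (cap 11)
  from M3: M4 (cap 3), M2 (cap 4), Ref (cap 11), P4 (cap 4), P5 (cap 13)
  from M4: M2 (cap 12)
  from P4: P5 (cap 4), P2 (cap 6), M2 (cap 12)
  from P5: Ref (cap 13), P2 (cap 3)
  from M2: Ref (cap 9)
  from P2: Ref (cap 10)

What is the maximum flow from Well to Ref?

26

Augment Well→P1→Ref: bottleneck 11, flow now 11.
Augment Well→M4→M2→Ref: bottleneck 9, flow now 20.
Augment Well→P4→P5→Ref: bottleneck 4, flow now 24.
Augment Well→P4→P2→Ref: bottleneck 2, flow now 26.
No augmenting path remains; maximum flow = 26.
In the residual graph, reachable from Well: {Well, M4, M2}.
Min-cut edges: Well→P1 (11), Well→P4 (6), M2→Ref (9); capacity 11 + 6 + 9 = 26.
This cut is saturated, so no flow can exceed 26.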